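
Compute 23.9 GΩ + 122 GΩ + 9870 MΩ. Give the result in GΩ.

In GΩ:
  23.9 GΩ → 23.9
  122 GΩ → 122
  9870 MΩ = 9870 × 10⁻³ GΩ = 9.87
Sum: 23.9 + 122 + 9.87 = 155.77

155.77 GΩ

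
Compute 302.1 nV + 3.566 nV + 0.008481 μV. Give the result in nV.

314.147 nV

In nV:
  302.1 nV → 302.1
  3.566 nV → 3.566
  0.008481 μV = 0.008481 × 10³ nV = 8.481
Sum: 302.1 + 3.566 + 8.481 = 314.147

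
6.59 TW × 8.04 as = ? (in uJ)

6.59 × 10^12 × 8.04 × 10^-18 = 52.9836 × 10^-6 J

52.9836 uJ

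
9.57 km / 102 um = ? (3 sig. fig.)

(9.57 × 10^3) / (102 × 10^-6) = 0.09382 × 10^9

93800000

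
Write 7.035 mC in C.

0.007035 C

milli = 1e-3, (no prefix) = 1e0; factor is 1e-3.
7.035 × 1e-3 = 0.007035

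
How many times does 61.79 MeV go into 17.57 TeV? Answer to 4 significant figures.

(17.57 × 10^12) / (61.79 × 10^6) = 0.28435 × 10^6

284400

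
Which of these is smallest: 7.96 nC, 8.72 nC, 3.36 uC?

7.96 nC = 0.00000000796 C
8.72 nC = 0.00000000872 C
3.36 uC = 0.00000336 C

7.96 nC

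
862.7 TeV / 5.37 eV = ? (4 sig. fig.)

(862.7e12) / (5.37) = 160.65e12

160700000000000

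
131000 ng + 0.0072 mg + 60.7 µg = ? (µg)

198.9 µg

In µg:
  131000 ng = 131000 × 10⁻³ µg = 131
  0.0072 mg = 0.0072 × 10³ µg = 7.2
  60.7 µg → 60.7
Sum: 131 + 7.2 + 60.7 = 198.9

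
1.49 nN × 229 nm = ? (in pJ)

1.49 × 10⁻⁹ × 229 × 10⁻⁹ = 341.21 × 10⁻¹⁸ J

0.00034121 pJ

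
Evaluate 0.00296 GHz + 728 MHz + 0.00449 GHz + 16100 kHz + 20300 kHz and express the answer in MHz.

In MHz:
  0.00296 GHz = 0.00296 × 10^3 MHz = 2.96
  728 MHz → 728
  0.00449 GHz = 0.00449 × 10^3 MHz = 4.49
  16100 kHz = 16100 × 10^-3 MHz = 16.1
  20300 kHz = 20300 × 10^-3 MHz = 20.3
Sum: 2.96 + 728 + 4.49 + 16.1 + 20.3 = 771.85

771.85 MHz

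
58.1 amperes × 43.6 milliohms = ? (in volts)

2.53316 volts

58.1 × 43.6e-3 = 2533.16e-3 V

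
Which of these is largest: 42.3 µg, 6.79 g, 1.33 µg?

42.3 µg = 0.0000423 g
6.79 g = 6.79 g
1.33 µg = 0.00000133 g

6.79 g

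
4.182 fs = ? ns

femto = 10⁻¹⁵, nano = 10⁻⁹; factor is 10⁻⁶.
4.182 × 10⁻⁶ = 0.000004182

0.000004182 ns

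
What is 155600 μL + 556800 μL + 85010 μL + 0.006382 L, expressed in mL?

803.792 mL

In mL:
  155600 μL = 155600 × 10^-3 mL = 155.6
  556800 μL = 556800 × 10^-3 mL = 556.8
  85010 μL = 85010 × 10^-3 mL = 85.01
  0.006382 L = 0.006382 × 10^3 mL = 6.382
Sum: 155.6 + 556.8 + 85.01 + 6.382 = 803.792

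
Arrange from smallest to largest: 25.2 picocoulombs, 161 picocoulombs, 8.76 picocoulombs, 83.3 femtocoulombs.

25.2 picocoulombs = 0.0000000000252 coulombs
161 picocoulombs = 0.000000000161 coulombs
8.76 picocoulombs = 0.00000000000876 coulombs
83.3 femtocoulombs = 0.0000000000000833 coulombs

83.3 femtocoulombs < 8.76 picocoulombs < 25.2 picocoulombs < 161 picocoulombs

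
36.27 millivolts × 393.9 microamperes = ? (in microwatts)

14.286753 microwatts

36.27 × 10⁻³ × 393.9 × 10⁻⁶ = 14286.753 × 10⁻⁹ W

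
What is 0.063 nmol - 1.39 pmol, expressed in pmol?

In pmol:
  0.063 nmol = 0.063e3 pmol = 63
  1.39 pmol → 1.39
Difference: 63 - 1.39 = 61.61

61.61 pmol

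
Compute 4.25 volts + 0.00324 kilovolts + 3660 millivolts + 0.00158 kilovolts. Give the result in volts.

In volts:
  4.25 volts → 4.25
  0.00324 kilovolts = 0.00324 × 10³ volts = 3.24
  3660 millivolts = 3660 × 10⁻³ volts = 3.66
  0.00158 kilovolts = 0.00158 × 10³ volts = 1.58
Sum: 4.25 + 3.24 + 3.66 + 1.58 = 12.73

12.73 volts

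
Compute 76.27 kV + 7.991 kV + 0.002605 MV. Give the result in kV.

In kV:
  76.27 kV → 76.27
  7.991 kV → 7.991
  0.002605 MV = 0.002605e3 kV = 2.605
Sum: 76.27 + 7.991 + 2.605 = 86.866

86.866 kV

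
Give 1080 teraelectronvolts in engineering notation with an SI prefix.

= 1.08e15 electronvolts; 1e15 is peta.

1.08 petaelectronvolts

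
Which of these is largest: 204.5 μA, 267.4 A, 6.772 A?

204.5 μA = 0.0002045 A
267.4 A = 267.4 A
6.772 A = 6.772 A

267.4 A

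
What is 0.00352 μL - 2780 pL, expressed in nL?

In nL:
  0.00352 μL = 0.00352e3 nL = 3.52
  2780 pL = 2780e-3 nL = 2.78
Difference: 3.52 - 2.78 = 0.74

0.74 nL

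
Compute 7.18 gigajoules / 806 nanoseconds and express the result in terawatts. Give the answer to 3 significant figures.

8910 terawatts

(7.18 × 10^9) / (806 × 10^-9) = 0.0089082 × 10^18 W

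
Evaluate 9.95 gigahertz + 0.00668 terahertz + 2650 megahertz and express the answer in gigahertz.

In gigahertz:
  9.95 gigahertz → 9.95
  0.00668 terahertz = 0.00668e3 gigahertz = 6.68
  2650 megahertz = 2650e-3 gigahertz = 2.65
Sum: 9.95 + 6.68 + 2.65 = 19.28

19.28 gigahertz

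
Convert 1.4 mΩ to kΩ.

milli = 1e-3, kilo = 1e3; factor is 1e-6.
1.4 × 1e-6 = 0.0000014

0.0000014 kΩ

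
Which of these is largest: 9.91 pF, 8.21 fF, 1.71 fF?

9.91 pF = 0.00000000000991 F
8.21 fF = 0.00000000000000821 F
1.71 fF = 0.00000000000000171 F

9.91 pF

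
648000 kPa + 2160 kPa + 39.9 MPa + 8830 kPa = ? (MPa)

In MPa:
  648000 kPa = 648000 × 10^-3 MPa = 648
  2160 kPa = 2160 × 10^-3 MPa = 2.16
  39.9 MPa → 39.9
  8830 kPa = 8830 × 10^-3 MPa = 8.83
Sum: 648 + 2.16 + 39.9 + 8.83 = 698.89

698.89 MPa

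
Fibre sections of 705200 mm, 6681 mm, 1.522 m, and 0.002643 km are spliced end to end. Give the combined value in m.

In m:
  705200 mm = 705200e-3 m = 705.2
  6681 mm = 6681e-3 m = 6.681
  1.522 m → 1.522
  0.002643 km = 0.002643e3 m = 2.643
Sum: 705.2 + 6.681 + 1.522 + 2.643 = 716.046

716.046 m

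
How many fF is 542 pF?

542000 fF

pico = 10⁻¹², femto = 10⁻¹⁵; factor is 10³.
542 × 10³ = 542000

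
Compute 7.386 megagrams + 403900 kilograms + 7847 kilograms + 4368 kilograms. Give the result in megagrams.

In megagrams:
  7.386 megagrams → 7.386
  403900 kilograms = 403900 × 10^-3 megagrams = 403.9
  7847 kilograms = 7847 × 10^-3 megagrams = 7.847
  4368 kilograms = 4368 × 10^-3 megagrams = 4.368
Sum: 7.386 + 403.9 + 7.847 + 4.368 = 423.501

423.501 megagrams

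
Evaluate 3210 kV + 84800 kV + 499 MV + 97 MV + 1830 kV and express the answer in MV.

In MV:
  3210 kV = 3210e-3 MV = 3.21
  84800 kV = 84800e-3 MV = 84.8
  499 MV → 499
  97 MV → 97
  1830 kV = 1830e-3 MV = 1.83
Sum: 3.21 + 84.8 + 499 + 97 + 1.83 = 685.84

685.84 MV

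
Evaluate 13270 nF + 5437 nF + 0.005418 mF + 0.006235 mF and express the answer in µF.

30.36 µF

In µF:
  13270 nF = 13270 × 10⁻³ µF = 13.27
  5437 nF = 5437 × 10⁻³ µF = 5.437
  0.005418 mF = 0.005418 × 10³ µF = 5.418
  0.006235 mF = 0.006235 × 10³ µF = 6.235
Sum: 13.27 + 5.437 + 5.418 + 6.235 = 30.36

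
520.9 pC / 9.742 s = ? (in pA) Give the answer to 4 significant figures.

53.47 pA

(520.9e-12) / (9.742) = 53.4695e-12 A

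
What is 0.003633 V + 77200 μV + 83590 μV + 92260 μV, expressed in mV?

256.683 mV

In mV:
  0.003633 V = 0.003633e3 mV = 3.633
  77200 μV = 77200e-3 mV = 77.2
  83590 μV = 83590e-3 mV = 83.59
  92260 μV = 92260e-3 mV = 92.26
Sum: 3.633 + 77.2 + 83.59 + 92.26 = 256.683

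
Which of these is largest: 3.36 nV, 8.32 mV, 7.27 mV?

3.36 nV = 0.00000000336 V
8.32 mV = 0.00832 V
7.27 mV = 0.00727 V

8.32 mV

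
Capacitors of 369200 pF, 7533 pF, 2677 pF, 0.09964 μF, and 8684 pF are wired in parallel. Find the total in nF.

In nF:
  369200 pF = 369200e-3 nF = 369.2
  7533 pF = 7533e-3 nF = 7.533
  2677 pF = 2677e-3 nF = 2.677
  0.09964 μF = 0.09964e3 nF = 99.64
  8684 pF = 8684e-3 nF = 8.684
Sum: 369.2 + 7.533 + 2.677 + 99.64 + 8.684 = 487.734

487.734 nF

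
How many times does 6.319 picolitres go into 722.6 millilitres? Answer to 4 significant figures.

114400000000

(722.6e-3) / (6.319e-12) = 114.35e9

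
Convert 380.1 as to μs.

0.0000000003801 μs

atto = 10⁻¹⁸, micro = 10⁻⁶; factor is 10⁻¹².
380.1 × 10⁻¹² = 0.0000000003801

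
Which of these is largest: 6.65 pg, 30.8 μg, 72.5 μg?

72.5 μg

6.65 pg = 0.00000000000665 g
30.8 μg = 0.0000308 g
72.5 μg = 0.0000725 g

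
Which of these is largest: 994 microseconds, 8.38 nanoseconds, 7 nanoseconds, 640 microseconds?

994 microseconds = 0.000994 seconds
8.38 nanoseconds = 0.00000000838 seconds
7 nanoseconds = 0.000000007 seconds
640 microseconds = 0.00064 seconds

994 microseconds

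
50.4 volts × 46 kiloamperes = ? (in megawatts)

2.3184 megawatts

50.4 × 46e3 = 2318.4e3 W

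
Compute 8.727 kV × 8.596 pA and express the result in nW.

8.727 × 10³ × 8.596 × 10⁻¹² = 75.017292 × 10⁻⁹ W

75.017292 nW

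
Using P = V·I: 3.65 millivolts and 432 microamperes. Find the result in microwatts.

3.65 × 10⁻³ × 432 × 10⁻⁶ = 1576.8 × 10⁻⁹ W

1.5768 microwatts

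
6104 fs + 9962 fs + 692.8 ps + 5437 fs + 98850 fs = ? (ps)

813.153 ps

In ps:
  6104 fs = 6104 × 10^-3 ps = 6.104
  9962 fs = 9962 × 10^-3 ps = 9.962
  692.8 ps → 692.8
  5437 fs = 5437 × 10^-3 ps = 5.437
  98850 fs = 98850 × 10^-3 ps = 98.85
Sum: 6.104 + 9.962 + 692.8 + 5.437 + 98.85 = 813.153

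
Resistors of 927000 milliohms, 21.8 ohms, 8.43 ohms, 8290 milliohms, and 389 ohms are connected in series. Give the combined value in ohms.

In ohms:
  927000 milliohms = 927000e-3 ohms = 927
  21.8 ohms → 21.8
  8.43 ohms → 8.43
  8290 milliohms = 8290e-3 ohms = 8.29
  389 ohms → 389
Sum: 927 + 21.8 + 8.43 + 8.29 + 389 = 1354.52

1354.52 ohms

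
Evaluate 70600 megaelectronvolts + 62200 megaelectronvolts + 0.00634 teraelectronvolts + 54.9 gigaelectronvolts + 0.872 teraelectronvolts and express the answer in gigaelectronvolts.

In gigaelectronvolts:
  70600 megaelectronvolts = 70600 × 10^-3 gigaelectronvolts = 70.6
  62200 megaelectronvolts = 62200 × 10^-3 gigaelectronvolts = 62.2
  0.00634 teraelectronvolts = 0.00634 × 10^3 gigaelectronvolts = 6.34
  54.9 gigaelectronvolts → 54.9
  0.872 teraelectronvolts = 0.872 × 10^3 gigaelectronvolts = 872
Sum: 70.6 + 62.2 + 6.34 + 54.9 + 872 = 1066.04

1066.04 gigaelectronvolts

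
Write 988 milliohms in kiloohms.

milli = 10⁻³, kilo = 10³; factor is 10⁻⁶.
988 × 10⁻⁶ = 0.000988

0.000988 kiloohms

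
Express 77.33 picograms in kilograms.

pico = 1e-12, kilo = 1e3; factor is 1e-15.
77.33 × 1e-15 = 0.00000000000007733

0.00000000000007733 kilograms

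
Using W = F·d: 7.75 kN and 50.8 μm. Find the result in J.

0.3937 J

7.75 × 10³ × 50.8 × 10⁻⁶ = 393.7 × 10⁻³ J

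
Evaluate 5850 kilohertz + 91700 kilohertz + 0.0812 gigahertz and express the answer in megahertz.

In megahertz:
  5850 kilohertz = 5850 × 10⁻³ megahertz = 5.85
  91700 kilohertz = 91700 × 10⁻³ megahertz = 91.7
  0.0812 gigahertz = 0.0812 × 10³ megahertz = 81.2
Sum: 5.85 + 91.7 + 81.2 = 178.75

178.75 megahertz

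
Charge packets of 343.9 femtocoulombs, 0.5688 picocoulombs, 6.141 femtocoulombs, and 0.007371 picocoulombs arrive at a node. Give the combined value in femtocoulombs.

In femtocoulombs:
  343.9 femtocoulombs → 343.9
  0.5688 picocoulombs = 0.5688e3 femtocoulombs = 568.8
  6.141 femtocoulombs → 6.141
  0.007371 picocoulombs = 0.007371e3 femtocoulombs = 7.371
Sum: 343.9 + 568.8 + 6.141 + 7.371 = 926.212

926.212 femtocoulombs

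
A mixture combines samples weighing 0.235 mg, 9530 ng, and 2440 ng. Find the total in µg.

246.97 µg

In µg:
  0.235 mg = 0.235e3 µg = 235
  9530 ng = 9530e-3 µg = 9.53
  2440 ng = 2440e-3 µg = 2.44
Sum: 235 + 9.53 + 2.44 = 246.97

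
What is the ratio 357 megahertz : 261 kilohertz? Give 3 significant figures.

(357e6) / (261e3) = 1.368e3

1370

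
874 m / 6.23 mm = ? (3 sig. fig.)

140000

(874) / (6.23 × 10⁻³) = 140.3 × 10³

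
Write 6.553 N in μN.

(no prefix) = 1e0, micro = 1e-6; factor is 1e6.
6.553 × 1e6 = 6553000

6553000 μN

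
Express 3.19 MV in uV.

3190000000000 uV

mega = 10⁶, micro = 10⁻⁶; factor is 10¹².
3.19 × 10¹² = 3190000000000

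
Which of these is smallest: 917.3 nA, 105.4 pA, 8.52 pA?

917.3 nA = 0.0000009173 A
105.4 pA = 0.0000000001054 A
8.52 pA = 0.00000000000852 A

8.52 pA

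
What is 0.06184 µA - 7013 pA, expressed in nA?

In nA:
  0.06184 µA = 0.06184 × 10³ nA = 61.84
  7013 pA = 7013 × 10⁻³ nA = 7.013
Difference: 61.84 - 7.013 = 54.827

54.827 nA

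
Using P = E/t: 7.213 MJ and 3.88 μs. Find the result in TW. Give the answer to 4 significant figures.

(7.213 × 10⁶) / (3.88 × 10⁻⁶) = 1.85902 × 10¹² W

1.859 TW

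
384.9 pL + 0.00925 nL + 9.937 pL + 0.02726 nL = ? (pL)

In pL:
  384.9 pL → 384.9
  0.00925 nL = 0.00925 × 10³ pL = 9.25
  9.937 pL → 9.937
  0.02726 nL = 0.02726 × 10³ pL = 27.26
Sum: 384.9 + 9.25 + 9.937 + 27.26 = 431.347

431.347 pL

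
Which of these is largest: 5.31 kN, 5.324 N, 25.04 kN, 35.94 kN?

35.94 kN

5.31 kN = 5310 N
5.324 N = 5.324 N
25.04 kN = 25040 N
35.94 kN = 35940 N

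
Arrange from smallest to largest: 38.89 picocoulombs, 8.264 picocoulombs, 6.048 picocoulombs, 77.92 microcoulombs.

38.89 picocoulombs = 0.00000000003889 coulombs
8.264 picocoulombs = 0.000000000008264 coulombs
6.048 picocoulombs = 0.000000000006048 coulombs
77.92 microcoulombs = 0.00007792 coulombs

6.048 picocoulombs < 8.264 picocoulombs < 38.89 picocoulombs < 77.92 microcoulombs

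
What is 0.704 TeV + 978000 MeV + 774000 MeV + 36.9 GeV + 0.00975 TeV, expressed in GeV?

In GeV:
  0.704 TeV = 0.704 × 10³ GeV = 704
  978000 MeV = 978000 × 10⁻³ GeV = 978
  774000 MeV = 774000 × 10⁻³ GeV = 774
  36.9 GeV → 36.9
  0.00975 TeV = 0.00975 × 10³ GeV = 9.75
Sum: 704 + 978 + 774 + 36.9 + 9.75 = 2502.65

2502.65 GeV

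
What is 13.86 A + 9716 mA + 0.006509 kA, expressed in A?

In A:
  13.86 A → 13.86
  9716 mA = 9716 × 10⁻³ A = 9.716
  0.006509 kA = 0.006509 × 10³ A = 6.509
Sum: 13.86 + 9.716 + 6.509 = 30.085

30.085 A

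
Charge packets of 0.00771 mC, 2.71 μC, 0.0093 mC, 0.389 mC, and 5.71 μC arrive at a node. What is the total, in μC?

In μC:
  0.00771 mC = 0.00771e3 μC = 7.71
  2.71 μC → 2.71
  0.0093 mC = 0.0093e3 μC = 9.3
  0.389 mC = 0.389e3 μC = 389
  5.71 μC → 5.71
Sum: 7.71 + 2.71 + 9.3 + 389 + 5.71 = 414.43

414.43 μC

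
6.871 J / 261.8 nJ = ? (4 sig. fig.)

(6.871) / (261.8 × 10^-9) = 0.026245 × 10^9

26250000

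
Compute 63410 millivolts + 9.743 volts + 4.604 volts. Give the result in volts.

In volts:
  63410 millivolts = 63410e-3 volts = 63.41
  9.743 volts → 9.743
  4.604 volts → 4.604
Sum: 63.41 + 9.743 + 4.604 = 77.757

77.757 volts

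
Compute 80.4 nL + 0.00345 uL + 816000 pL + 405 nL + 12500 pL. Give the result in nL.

In nL:
  80.4 nL → 80.4
  0.00345 uL = 0.00345 × 10³ nL = 3.45
  816000 pL = 816000 × 10⁻³ nL = 816
  405 nL → 405
  12500 pL = 12500 × 10⁻³ nL = 12.5
Sum: 80.4 + 3.45 + 816 + 405 + 12.5 = 1317.35

1317.35 nL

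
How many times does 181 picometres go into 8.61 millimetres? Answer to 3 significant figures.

47600000

(8.61 × 10^-3) / (181 × 10^-12) = 0.04757 × 10^9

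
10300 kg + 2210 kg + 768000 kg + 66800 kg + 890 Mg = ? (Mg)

In Mg:
  10300 kg = 10300 × 10^-3 Mg = 10.3
  2210 kg = 2210 × 10^-3 Mg = 2.21
  768000 kg = 768000 × 10^-3 Mg = 768
  66800 kg = 66800 × 10^-3 Mg = 66.8
  890 Mg → 890
Sum: 10.3 + 2.21 + 768 + 66.8 + 890 = 1737.31

1737.31 Mg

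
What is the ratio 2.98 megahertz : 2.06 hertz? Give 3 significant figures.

1450000

(2.98e6) / (2.06) = 1.447e6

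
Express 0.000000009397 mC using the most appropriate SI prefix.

9.397 pC

= 9.397 × 10^-12 C; 10^-12 is pico.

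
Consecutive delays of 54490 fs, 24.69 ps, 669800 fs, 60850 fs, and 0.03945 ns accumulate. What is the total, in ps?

849.28 ps

In ps:
  54490 fs = 54490e-3 ps = 54.49
  24.69 ps → 24.69
  669800 fs = 669800e-3 ps = 669.8
  60850 fs = 60850e-3 ps = 60.85
  0.03945 ns = 0.03945e3 ps = 39.45
Sum: 54.49 + 24.69 + 669.8 + 60.85 + 39.45 = 849.28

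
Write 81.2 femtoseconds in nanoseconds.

femto = 1e-15, nano = 1e-9; factor is 1e-6.
81.2 × 1e-6 = 0.0000812

0.0000812 nanoseconds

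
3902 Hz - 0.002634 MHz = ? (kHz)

In kHz:
  3902 Hz = 3902e-3 kHz = 3.902
  0.002634 MHz = 0.002634e3 kHz = 2.634
Difference: 3.902 - 2.634 = 1.268

1.268 kHz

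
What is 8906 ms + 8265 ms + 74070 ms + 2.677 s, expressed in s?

93.918 s

In s:
  8906 ms = 8906 × 10^-3 s = 8.906
  8265 ms = 8265 × 10^-3 s = 8.265
  74070 ms = 74070 × 10^-3 s = 74.07
  2.677 s → 2.677
Sum: 8.906 + 8.265 + 74.07 + 2.677 = 93.918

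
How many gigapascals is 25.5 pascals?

(no prefix) = 10⁰, giga = 10⁹; factor is 10⁻⁹.
25.5 × 10⁻⁹ = 0.0000000255

0.0000000255 gigapascals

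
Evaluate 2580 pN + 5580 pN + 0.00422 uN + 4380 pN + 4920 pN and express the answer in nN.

In nN:
  2580 pN = 2580 × 10⁻³ nN = 2.58
  5580 pN = 5580 × 10⁻³ nN = 5.58
  0.00422 uN = 0.00422 × 10³ nN = 4.22
  4380 pN = 4380 × 10⁻³ nN = 4.38
  4920 pN = 4920 × 10⁻³ nN = 4.92
Sum: 2.58 + 5.58 + 4.22 + 4.38 + 4.92 = 21.68

21.68 nN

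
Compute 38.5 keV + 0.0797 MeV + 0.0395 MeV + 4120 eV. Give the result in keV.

In keV:
  38.5 keV → 38.5
  0.0797 MeV = 0.0797 × 10^3 keV = 79.7
  0.0395 MeV = 0.0395 × 10^3 keV = 39.5
  4120 eV = 4120 × 10^-3 keV = 4.12
Sum: 38.5 + 79.7 + 39.5 + 4.12 = 161.82

161.82 keV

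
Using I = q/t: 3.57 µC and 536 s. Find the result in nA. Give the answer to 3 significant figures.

(3.57 × 10⁻⁶) / (536) = 0.0066604 × 10⁻⁶ A

6.66 nA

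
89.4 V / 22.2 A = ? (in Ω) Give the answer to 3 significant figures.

4.03 Ω

(89.4) / (22.2) = 4.027 Ω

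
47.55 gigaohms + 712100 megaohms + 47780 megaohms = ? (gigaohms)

807.43 gigaohms

In gigaohms:
  47.55 gigaohms → 47.55
  712100 megaohms = 712100 × 10⁻³ gigaohms = 712.1
  47780 megaohms = 47780 × 10⁻³ gigaohms = 47.78
Sum: 47.55 + 712.1 + 47.78 = 807.43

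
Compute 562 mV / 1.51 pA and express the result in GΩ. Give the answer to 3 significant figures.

372 GΩ

(562 × 10^-3) / (1.51 × 10^-12) = 372.19 × 10^9 Ω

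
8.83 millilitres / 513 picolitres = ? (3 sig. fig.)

(8.83e-3) / (513e-12) = 0.01721e9

17200000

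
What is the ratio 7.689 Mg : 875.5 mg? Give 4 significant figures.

8782000

(7.689 × 10^6) / (875.5 × 10^-3) = 0.0087824 × 10^9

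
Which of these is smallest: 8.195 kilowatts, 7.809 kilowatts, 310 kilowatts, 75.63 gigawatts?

7.809 kilowatts

8.195 kilowatts = 8195 watts
7.809 kilowatts = 7809 watts
310 kilowatts = 310000 watts
75.63 gigawatts = 75630000000 watts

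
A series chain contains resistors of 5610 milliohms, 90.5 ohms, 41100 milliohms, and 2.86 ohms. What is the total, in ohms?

In ohms:
  5610 milliohms = 5610e-3 ohms = 5.61
  90.5 ohms → 90.5
  41100 milliohms = 41100e-3 ohms = 41.1
  2.86 ohms → 2.86
Sum: 5.61 + 90.5 + 41.1 + 2.86 = 140.07

140.07 ohms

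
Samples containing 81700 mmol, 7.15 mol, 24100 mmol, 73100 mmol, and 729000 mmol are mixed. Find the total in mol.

In mol:
  81700 mmol = 81700e-3 mol = 81.7
  7.15 mol → 7.15
  24100 mmol = 24100e-3 mol = 24.1
  73100 mmol = 73100e-3 mol = 73.1
  729000 mmol = 729000e-3 mol = 729
Sum: 81.7 + 7.15 + 24.1 + 73.1 + 729 = 915.05

915.05 mol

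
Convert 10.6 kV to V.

kilo = 1e3, (no prefix) = 1e0; factor is 1e3.
10.6 × 1e3 = 10600

10600 V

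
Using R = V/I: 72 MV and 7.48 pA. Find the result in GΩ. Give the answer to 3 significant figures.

9630000000 GΩ

(72 × 10⁶) / (7.48 × 10⁻¹²) = 9.6257 × 10¹⁸ Ω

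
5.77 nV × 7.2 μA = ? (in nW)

5.77 × 10⁻⁹ × 7.2 × 10⁻⁶ = 41.544 × 10⁻¹⁵ W

0.000041544 nW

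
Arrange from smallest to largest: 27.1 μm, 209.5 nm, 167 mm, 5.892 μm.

27.1 μm = 0.0000271 m
209.5 nm = 0.0000002095 m
167 mm = 0.167 m
5.892 μm = 0.000005892 m

209.5 nm < 5.892 μm < 27.1 μm < 167 mm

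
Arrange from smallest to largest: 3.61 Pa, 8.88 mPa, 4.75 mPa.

4.75 mPa < 8.88 mPa < 3.61 Pa

3.61 Pa = 3.61 Pa
8.88 mPa = 0.00888 Pa
4.75 mPa = 0.00475 Pa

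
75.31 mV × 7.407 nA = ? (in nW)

75.31 × 10⁻³ × 7.407 × 10⁻⁹ = 557.82117 × 10⁻¹² W

0.55782117 nW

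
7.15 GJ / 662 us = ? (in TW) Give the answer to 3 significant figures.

(7.15 × 10^9) / (662 × 10^-6) = 0.010801 × 10^15 W

10.8 TW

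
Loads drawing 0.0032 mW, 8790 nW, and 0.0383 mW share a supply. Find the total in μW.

50.29 μW

In μW:
  0.0032 mW = 0.0032 × 10³ μW = 3.2
  8790 nW = 8790 × 10⁻³ μW = 8.79
  0.0383 mW = 0.0383 × 10³ μW = 38.3
Sum: 3.2 + 8.79 + 38.3 = 50.29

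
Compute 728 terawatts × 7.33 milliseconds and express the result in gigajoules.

728 × 10^12 × 7.33 × 10^-3 = 5336.24 × 10^9 J

5336.24 gigajoules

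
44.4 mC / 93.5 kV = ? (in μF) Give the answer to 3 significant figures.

(44.4 × 10⁻³) / (93.5 × 10³) = 0.47487 × 10⁻⁶ F

0.475 μF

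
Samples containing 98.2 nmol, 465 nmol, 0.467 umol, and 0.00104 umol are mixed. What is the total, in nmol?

1031.24 nmol

In nmol:
  98.2 nmol → 98.2
  465 nmol → 465
  0.467 umol = 0.467e3 nmol = 467
  0.00104 umol = 0.00104e3 nmol = 1.04
Sum: 98.2 + 465 + 467 + 1.04 = 1031.24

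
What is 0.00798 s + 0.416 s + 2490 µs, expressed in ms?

In ms:
  0.00798 s = 0.00798 × 10³ ms = 7.98
  0.416 s = 0.416 × 10³ ms = 416
  2490 µs = 2490 × 10⁻³ ms = 2.49
Sum: 7.98 + 416 + 2.49 = 426.47

426.47 ms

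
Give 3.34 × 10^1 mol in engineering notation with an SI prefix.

33.4 mol

= 33.4 mol; mantissa already in [1, 1000).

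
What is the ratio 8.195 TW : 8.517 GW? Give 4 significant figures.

(8.195 × 10¹²) / (8.517 × 10⁹) = 0.96219 × 10³

962.2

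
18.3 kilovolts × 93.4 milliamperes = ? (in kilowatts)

1.70922 kilowatts

18.3e3 × 93.4e-3 = 1709.22 W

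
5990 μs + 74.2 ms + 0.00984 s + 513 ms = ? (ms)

603.03 ms

In ms:
  5990 μs = 5990 × 10^-3 ms = 5.99
  74.2 ms → 74.2
  0.00984 s = 0.00984 × 10^3 ms = 9.84
  513 ms → 513
Sum: 5.99 + 74.2 + 9.84 + 513 = 603.03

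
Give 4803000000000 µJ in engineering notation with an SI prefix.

4.803 MJ

= 4.803e6 J; 1e6 is mega.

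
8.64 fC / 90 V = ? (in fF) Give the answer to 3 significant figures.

0.0960 fF

(8.64 × 10⁻¹⁵) / (90) = 0.096 × 10⁻¹⁵ F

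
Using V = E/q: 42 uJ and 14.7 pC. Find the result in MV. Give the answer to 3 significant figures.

(42 × 10^-6) / (14.7 × 10^-12) = 2.8571 × 10^6 V

2.86 MV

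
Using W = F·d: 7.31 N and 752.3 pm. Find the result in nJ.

5.499313 nJ

7.31 × 752.3e-12 = 5499.313e-12 J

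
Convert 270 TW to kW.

270000000000 kW

tera = 10^12, kilo = 10^3; factor is 10^9.
270 × 10^9 = 270000000000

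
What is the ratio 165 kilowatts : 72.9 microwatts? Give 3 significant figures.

(165e3) / (72.9e-6) = 2.263e9

2260000000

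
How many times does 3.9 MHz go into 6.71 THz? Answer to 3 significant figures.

(6.71 × 10¹²) / (3.9 × 10⁶) = 1.721 × 10⁶

1720000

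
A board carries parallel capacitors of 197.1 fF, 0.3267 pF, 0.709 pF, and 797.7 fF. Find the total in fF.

In fF:
  197.1 fF → 197.1
  0.3267 pF = 0.3267 × 10³ fF = 326.7
  0.709 pF = 0.709 × 10³ fF = 709
  797.7 fF → 797.7
Sum: 197.1 + 326.7 + 709 + 797.7 = 2030.5

2030.5 fF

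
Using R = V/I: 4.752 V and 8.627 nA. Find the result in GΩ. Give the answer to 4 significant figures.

(4.752) / (8.627 × 10⁻⁹) = 0.550829 × 10⁹ Ω

0.5508 GΩ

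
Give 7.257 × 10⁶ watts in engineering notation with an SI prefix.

= 7.257 × 10⁶ watts; 10⁶ is mega.

7.257 megawatts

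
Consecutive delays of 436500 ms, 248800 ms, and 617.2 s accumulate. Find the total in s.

1302.5 s

In s:
  436500 ms = 436500 × 10^-3 s = 436.5
  248800 ms = 248800 × 10^-3 s = 248.8
  617.2 s → 617.2
Sum: 436.5 + 248.8 + 617.2 = 1302.5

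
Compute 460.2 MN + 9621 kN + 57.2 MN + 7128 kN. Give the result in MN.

In MN:
  460.2 MN → 460.2
  9621 kN = 9621 × 10^-3 MN = 9.621
  57.2 MN → 57.2
  7128 kN = 7128 × 10^-3 MN = 7.128
Sum: 460.2 + 9.621 + 57.2 + 7.128 = 534.149

534.149 MN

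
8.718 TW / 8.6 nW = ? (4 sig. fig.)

1014000000000000000000

(8.718 × 10¹²) / (8.6 × 10⁻⁹) = 1.0137 × 10²¹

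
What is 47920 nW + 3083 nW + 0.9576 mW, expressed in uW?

In uW:
  47920 nW = 47920 × 10^-3 uW = 47.92
  3083 nW = 3083 × 10^-3 uW = 3.083
  0.9576 mW = 0.9576 × 10^3 uW = 957.6
Sum: 47.92 + 3.083 + 957.6 = 1008.603

1008.603 uW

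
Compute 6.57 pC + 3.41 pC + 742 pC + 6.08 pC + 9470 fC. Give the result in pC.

767.53 pC

In pC:
  6.57 pC → 6.57
  3.41 pC → 3.41
  742 pC → 742
  6.08 pC → 6.08
  9470 fC = 9470e-3 pC = 9.47
Sum: 6.57 + 3.41 + 742 + 6.08 + 9.47 = 767.53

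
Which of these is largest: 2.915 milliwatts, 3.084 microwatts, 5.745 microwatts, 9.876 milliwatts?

2.915 milliwatts = 0.002915 watts
3.084 microwatts = 0.000003084 watts
5.745 microwatts = 0.000005745 watts
9.876 milliwatts = 0.009876 watts

9.876 milliwatts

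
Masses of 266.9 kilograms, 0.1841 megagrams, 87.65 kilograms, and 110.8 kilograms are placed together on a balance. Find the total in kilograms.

649.45 kilograms

In kilograms:
  266.9 kilograms → 266.9
  0.1841 megagrams = 0.1841 × 10³ kilograms = 184.1
  87.65 kilograms → 87.65
  110.8 kilograms → 110.8
Sum: 266.9 + 184.1 + 87.65 + 110.8 = 649.45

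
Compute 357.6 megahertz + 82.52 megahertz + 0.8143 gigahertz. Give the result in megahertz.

1254.42 megahertz

In megahertz:
  357.6 megahertz → 357.6
  82.52 megahertz → 82.52
  0.8143 gigahertz = 0.8143 × 10^3 megahertz = 814.3
Sum: 357.6 + 82.52 + 814.3 = 1254.42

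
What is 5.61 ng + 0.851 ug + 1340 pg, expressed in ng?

In ng:
  5.61 ng → 5.61
  0.851 ug = 0.851 × 10³ ng = 851
  1340 pg = 1340 × 10⁻³ ng = 1.34
Sum: 5.61 + 851 + 1.34 = 857.95

857.95 ng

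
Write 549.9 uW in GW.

micro = 10^-6, giga = 10^9; factor is 10^-15.
549.9 × 10^-15 = 0.0000000000005499

0.0000000000005499 GW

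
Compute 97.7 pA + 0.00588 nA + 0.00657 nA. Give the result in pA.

In pA:
  97.7 pA → 97.7
  0.00588 nA = 0.00588e3 pA = 5.88
  0.00657 nA = 0.00657e3 pA = 6.57
Sum: 97.7 + 5.88 + 6.57 = 110.15

110.15 pA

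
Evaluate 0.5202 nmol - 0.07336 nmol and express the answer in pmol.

446.84 pmol

In pmol:
  0.5202 nmol = 0.5202e3 pmol = 520.2
  0.07336 nmol = 0.07336e3 pmol = 73.36
Difference: 520.2 - 73.36 = 446.84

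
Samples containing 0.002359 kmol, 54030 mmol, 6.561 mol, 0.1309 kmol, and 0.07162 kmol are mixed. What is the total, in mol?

In mol:
  0.002359 kmol = 0.002359 × 10^3 mol = 2.359
  54030 mmol = 54030 × 10^-3 mol = 54.03
  6.561 mol → 6.561
  0.1309 kmol = 0.1309 × 10^3 mol = 130.9
  0.07162 kmol = 0.07162 × 10^3 mol = 71.62
Sum: 2.359 + 54.03 + 6.561 + 130.9 + 71.62 = 265.47

265.47 mol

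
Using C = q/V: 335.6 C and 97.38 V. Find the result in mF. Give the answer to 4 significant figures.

3446 mF

(335.6) / (97.38) = 3.44629 F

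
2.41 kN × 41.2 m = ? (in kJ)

99.292 kJ

2.41 × 10³ × 41.2 = 99.292 × 10³ J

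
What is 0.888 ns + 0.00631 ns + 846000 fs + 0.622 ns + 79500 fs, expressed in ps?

2441.81 ps

In ps:
  0.888 ns = 0.888 × 10³ ps = 888
  0.00631 ns = 0.00631 × 10³ ps = 6.31
  846000 fs = 846000 × 10⁻³ ps = 846
  0.622 ns = 0.622 × 10³ ps = 622
  79500 fs = 79500 × 10⁻³ ps = 79.5
Sum: 888 + 6.31 + 846 + 622 + 79.5 = 2441.81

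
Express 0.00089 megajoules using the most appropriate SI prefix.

890 joules

= 890 joules; mantissa already in [1, 1000).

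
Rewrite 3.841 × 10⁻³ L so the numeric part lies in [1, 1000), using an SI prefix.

3.841 mL

= 3.841 × 10⁻³ L; 10⁻³ is milli.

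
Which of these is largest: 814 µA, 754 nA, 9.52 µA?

814 µA

814 µA = 0.000814 A
754 nA = 0.000000754 A
9.52 µA = 0.00000952 A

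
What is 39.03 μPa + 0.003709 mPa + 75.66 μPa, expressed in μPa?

In μPa:
  39.03 μPa → 39.03
  0.003709 mPa = 0.003709e3 μPa = 3.709
  75.66 μPa → 75.66
Sum: 39.03 + 3.709 + 75.66 = 118.399

118.399 μPa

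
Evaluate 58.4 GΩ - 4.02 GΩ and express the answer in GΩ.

In GΩ:
  58.4 GΩ → 58.4
  4.02 GΩ → 4.02
Difference: 58.4 - 4.02 = 54.38

54.38 GΩ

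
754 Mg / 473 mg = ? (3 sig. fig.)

(754e6) / (473e-3) = 1.594e9

1590000000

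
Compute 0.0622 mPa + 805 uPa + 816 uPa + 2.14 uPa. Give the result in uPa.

1685.34 uPa

In uPa:
  0.0622 mPa = 0.0622e3 uPa = 62.2
  805 uPa → 805
  816 uPa → 816
  2.14 uPa → 2.14
Sum: 62.2 + 805 + 816 + 2.14 = 1685.34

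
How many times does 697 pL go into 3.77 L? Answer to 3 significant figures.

(3.77) / (697 × 10⁻¹²) = 0.005409 × 10¹²

5410000000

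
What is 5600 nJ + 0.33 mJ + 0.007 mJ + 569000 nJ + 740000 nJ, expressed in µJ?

In µJ:
  5600 nJ = 5600 × 10⁻³ µJ = 5.6
  0.33 mJ = 0.33 × 10³ µJ = 330
  0.007 mJ = 0.007 × 10³ µJ = 7
  569000 nJ = 569000 × 10⁻³ µJ = 569
  740000 nJ = 740000 × 10⁻³ µJ = 740
Sum: 5.6 + 330 + 7 + 569 + 740 = 1651.6

1651.6 µJ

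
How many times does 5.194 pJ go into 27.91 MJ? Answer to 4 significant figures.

5374000000000000000

(27.91e6) / (5.194e-12) = 5.3735e18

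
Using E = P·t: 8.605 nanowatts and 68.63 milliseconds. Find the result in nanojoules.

8.605 × 10^-9 × 68.63 × 10^-3 = 590.56115 × 10^-12 J

0.59056115 nanojoules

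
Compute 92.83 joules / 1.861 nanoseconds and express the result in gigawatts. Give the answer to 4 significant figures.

(92.83) / (1.861 × 10⁻⁹) = 49.8818 × 10⁹ W

49.88 gigawatts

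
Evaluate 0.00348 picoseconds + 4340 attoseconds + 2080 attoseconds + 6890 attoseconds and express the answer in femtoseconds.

In femtoseconds:
  0.00348 picoseconds = 0.00348 × 10³ femtoseconds = 3.48
  4340 attoseconds = 4340 × 10⁻³ femtoseconds = 4.34
  2080 attoseconds = 2080 × 10⁻³ femtoseconds = 2.08
  6890 attoseconds = 6890 × 10⁻³ femtoseconds = 6.89
Sum: 3.48 + 4.34 + 2.08 + 6.89 = 16.79

16.79 femtoseconds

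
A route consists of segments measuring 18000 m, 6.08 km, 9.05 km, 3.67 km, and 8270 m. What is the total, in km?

45.07 km

In km:
  18000 m = 18000 × 10⁻³ km = 18
  6.08 km → 6.08
  9.05 km → 9.05
  3.67 km → 3.67
  8270 m = 8270 × 10⁻³ km = 8.27
Sum: 18 + 6.08 + 9.05 + 3.67 + 8.27 = 45.07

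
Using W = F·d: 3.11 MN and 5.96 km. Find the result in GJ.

3.11 × 10^6 × 5.96 × 10^3 = 18.5356 × 10^9 J

18.5356 GJ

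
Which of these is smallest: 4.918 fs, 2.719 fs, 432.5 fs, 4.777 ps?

4.918 fs = 0.000000000000004918 s
2.719 fs = 0.000000000000002719 s
432.5 fs = 0.0000000000004325 s
4.777 ps = 0.000000000004777 s

2.719 fs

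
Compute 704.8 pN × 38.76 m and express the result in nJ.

27.318048 nJ

704.8e-12 × 38.76 = 27318.048e-12 J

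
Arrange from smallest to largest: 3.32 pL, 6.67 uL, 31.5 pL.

3.32 pL = 0.00000000000332 L
6.67 uL = 0.00000667 L
31.5 pL = 0.0000000000315 L

3.32 pL < 31.5 pL < 6.67 uL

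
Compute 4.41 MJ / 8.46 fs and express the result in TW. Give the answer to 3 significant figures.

(4.41 × 10⁶) / (8.46 × 10⁻¹⁵) = 0.52128 × 10²¹ W

521000000 TW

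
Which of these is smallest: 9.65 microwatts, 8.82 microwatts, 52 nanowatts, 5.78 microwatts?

52 nanowatts

9.65 microwatts = 0.00000965 watts
8.82 microwatts = 0.00000882 watts
52 nanowatts = 0.000000052 watts
5.78 microwatts = 0.00000578 watts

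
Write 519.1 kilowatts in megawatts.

0.5191 megawatts

kilo = 10^3, mega = 10^6; factor is 10^-3.
519.1 × 10^-3 = 0.5191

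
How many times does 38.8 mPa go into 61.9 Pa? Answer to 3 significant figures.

(61.9) / (38.8e-3) = 1.595e3

1600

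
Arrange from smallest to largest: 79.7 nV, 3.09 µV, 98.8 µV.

79.7 nV < 3.09 µV < 98.8 µV

79.7 nV = 0.0000000797 V
3.09 µV = 0.00000309 V
98.8 µV = 0.0000988 V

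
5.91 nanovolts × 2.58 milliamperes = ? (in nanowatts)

5.91e-9 × 2.58e-3 = 15.2478e-12 W

0.0152478 nanowatts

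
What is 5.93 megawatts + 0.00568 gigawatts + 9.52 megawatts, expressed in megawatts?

In megawatts:
  5.93 megawatts → 5.93
  0.00568 gigawatts = 0.00568e3 megawatts = 5.68
  9.52 megawatts → 9.52
Sum: 5.93 + 5.68 + 9.52 = 21.13

21.13 megawatts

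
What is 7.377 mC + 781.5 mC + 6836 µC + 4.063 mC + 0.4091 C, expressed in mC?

In mC:
  7.377 mC → 7.377
  781.5 mC → 781.5
  6836 µC = 6836 × 10^-3 mC = 6.836
  4.063 mC → 4.063
  0.4091 C = 0.4091 × 10^3 mC = 409.1
Sum: 7.377 + 781.5 + 6.836 + 4.063 + 409.1 = 1208.876

1208.876 mC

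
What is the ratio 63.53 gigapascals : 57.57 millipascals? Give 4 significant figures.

(63.53e9) / (57.57e-3) = 1.1035e12

1104000000000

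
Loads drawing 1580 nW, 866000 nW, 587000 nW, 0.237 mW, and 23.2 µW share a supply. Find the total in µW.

1714.78 µW

In µW:
  1580 nW = 1580e-3 µW = 1.58
  866000 nW = 866000e-3 µW = 866
  587000 nW = 587000e-3 µW = 587
  0.237 mW = 0.237e3 µW = 237
  23.2 µW → 23.2
Sum: 1.58 + 866 + 587 + 237 + 23.2 = 1714.78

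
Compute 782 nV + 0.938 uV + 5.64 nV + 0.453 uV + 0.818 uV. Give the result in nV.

2996.64 nV

In nV:
  782 nV → 782
  0.938 uV = 0.938 × 10^3 nV = 938
  5.64 nV → 5.64
  0.453 uV = 0.453 × 10^3 nV = 453
  0.818 uV = 0.818 × 10^3 nV = 818
Sum: 782 + 938 + 5.64 + 453 + 818 = 2996.64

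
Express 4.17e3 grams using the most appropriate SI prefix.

= 4.17e3 grams; 1e3 is kilo.

4.17 kilograms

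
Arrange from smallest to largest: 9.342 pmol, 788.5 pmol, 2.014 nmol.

9.342 pmol < 788.5 pmol < 2.014 nmol

9.342 pmol = 0.000000000009342 mol
788.5 pmol = 0.0000000007885 mol
2.014 nmol = 0.000000002014 mol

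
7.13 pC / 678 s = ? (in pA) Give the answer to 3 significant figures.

0.0105 pA

(7.13 × 10⁻¹²) / (678) = 0.010516 × 10⁻¹² A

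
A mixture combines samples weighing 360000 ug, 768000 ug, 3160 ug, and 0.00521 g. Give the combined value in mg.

In mg:
  360000 ug = 360000 × 10⁻³ mg = 360
  768000 ug = 768000 × 10⁻³ mg = 768
  3160 ug = 3160 × 10⁻³ mg = 3.16
  0.00521 g = 0.00521 × 10³ mg = 5.21
Sum: 360 + 768 + 3.16 + 5.21 = 1136.37

1136.37 mg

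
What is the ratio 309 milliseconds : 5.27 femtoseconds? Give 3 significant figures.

58600000000000

(309 × 10^-3) / (5.27 × 10^-15) = 58.63 × 10^12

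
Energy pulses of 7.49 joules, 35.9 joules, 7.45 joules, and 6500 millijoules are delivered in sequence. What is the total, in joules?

In joules:
  7.49 joules → 7.49
  35.9 joules → 35.9
  7.45 joules → 7.45
  6500 millijoules = 6500 × 10^-3 joules = 6.5
Sum: 7.49 + 35.9 + 7.45 + 6.5 = 57.34

57.34 joules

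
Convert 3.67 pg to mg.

0.00000000367 mg

pico = 1e-12, milli = 1e-3; factor is 1e-9.
3.67 × 1e-9 = 0.00000000367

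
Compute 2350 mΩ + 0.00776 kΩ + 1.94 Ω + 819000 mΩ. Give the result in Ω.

In Ω:
  2350 mΩ = 2350e-3 Ω = 2.35
  0.00776 kΩ = 0.00776e3 Ω = 7.76
  1.94 Ω → 1.94
  819000 mΩ = 819000e-3 Ω = 819
Sum: 2.35 + 7.76 + 1.94 + 819 = 831.05

831.05 Ω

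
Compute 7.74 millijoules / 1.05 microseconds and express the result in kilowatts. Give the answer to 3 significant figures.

(7.74 × 10^-3) / (1.05 × 10^-6) = 7.3714 × 10^3 W

7.37 kilowatts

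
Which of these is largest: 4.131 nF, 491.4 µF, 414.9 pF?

491.4 µF

4.131 nF = 0.000000004131 F
491.4 µF = 0.0004914 F
414.9 pF = 0.0000000004149 F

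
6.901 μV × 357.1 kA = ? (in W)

2.4643471 W

6.901 × 10^-6 × 357.1 × 10^3 = 2464.3471 × 10^-3 W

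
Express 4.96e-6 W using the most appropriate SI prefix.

= 4.96e-6 W; 1e-6 is micro.

4.96 uW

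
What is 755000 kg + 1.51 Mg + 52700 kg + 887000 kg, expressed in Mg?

In Mg:
  755000 kg = 755000 × 10⁻³ Mg = 755
  1.51 Mg → 1.51
  52700 kg = 52700 × 10⁻³ Mg = 52.7
  887000 kg = 887000 × 10⁻³ Mg = 887
Sum: 755 + 1.51 + 52.7 + 887 = 1696.21

1696.21 Mg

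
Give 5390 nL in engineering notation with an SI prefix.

= 5.39e-6 L; 1e-6 is micro.

5.39 uL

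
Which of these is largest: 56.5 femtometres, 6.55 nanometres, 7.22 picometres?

56.5 femtometres = 0.0000000000000565 metres
6.55 nanometres = 0.00000000655 metres
7.22 picometres = 0.00000000000722 metres

6.55 nanometres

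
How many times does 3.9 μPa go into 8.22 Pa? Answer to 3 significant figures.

(8.22) / (3.9 × 10⁻⁶) = 2.108 × 10⁶

2110000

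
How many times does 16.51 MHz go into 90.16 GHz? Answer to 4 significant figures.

(90.16 × 10⁹) / (16.51 × 10⁶) = 5.4609 × 10³

5461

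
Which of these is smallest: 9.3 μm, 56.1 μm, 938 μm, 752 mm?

9.3 μm

9.3 μm = 0.0000093 m
56.1 μm = 0.0000561 m
938 μm = 0.000938 m
752 mm = 0.752 m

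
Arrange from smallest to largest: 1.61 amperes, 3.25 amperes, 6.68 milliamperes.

6.68 milliamperes < 1.61 amperes < 3.25 amperes

1.61 amperes = 1.61 amperes
3.25 amperes = 3.25 amperes
6.68 milliamperes = 0.00668 amperes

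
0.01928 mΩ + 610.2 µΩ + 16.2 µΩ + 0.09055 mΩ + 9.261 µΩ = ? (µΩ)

745.491 µΩ

In µΩ:
  0.01928 mΩ = 0.01928 × 10^3 µΩ = 19.28
  610.2 µΩ → 610.2
  16.2 µΩ → 16.2
  0.09055 mΩ = 0.09055 × 10^3 µΩ = 90.55
  9.261 µΩ → 9.261
Sum: 19.28 + 610.2 + 16.2 + 90.55 + 9.261 = 745.491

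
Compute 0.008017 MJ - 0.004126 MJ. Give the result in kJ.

In kJ:
  0.008017 MJ = 0.008017e3 kJ = 8.017
  0.004126 MJ = 0.004126e3 kJ = 4.126
Difference: 8.017 - 4.126 = 3.891

3.891 kJ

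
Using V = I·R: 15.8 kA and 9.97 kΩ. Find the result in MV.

157.526 MV

15.8 × 10^3 × 9.97 × 10^3 = 157.526 × 10^6 V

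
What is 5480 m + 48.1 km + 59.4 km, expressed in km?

112.98 km

In km:
  5480 m = 5480 × 10^-3 km = 5.48
  48.1 km → 48.1
  59.4 km → 59.4
Sum: 5.48 + 48.1 + 59.4 = 112.98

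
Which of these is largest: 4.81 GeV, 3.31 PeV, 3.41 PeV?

4.81 GeV = 4810000000 eV
3.31 PeV = 3310000000000000 eV
3.41 PeV = 3410000000000000 eV

3.41 PeV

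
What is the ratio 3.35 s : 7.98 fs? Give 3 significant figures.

420000000000000

(3.35) / (7.98e-15) = 0.4198e15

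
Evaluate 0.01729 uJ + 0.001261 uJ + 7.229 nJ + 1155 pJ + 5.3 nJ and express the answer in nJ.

In nJ:
  0.01729 uJ = 0.01729e3 nJ = 17.29
  0.001261 uJ = 0.001261e3 nJ = 1.261
  7.229 nJ → 7.229
  1155 pJ = 1155e-3 nJ = 1.155
  5.3 nJ → 5.3
Sum: 17.29 + 1.261 + 7.229 + 1.155 + 5.3 = 32.235

32.235 nJ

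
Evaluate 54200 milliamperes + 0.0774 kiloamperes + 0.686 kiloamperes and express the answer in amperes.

In amperes:
  54200 milliamperes = 54200 × 10^-3 amperes = 54.2
  0.0774 kiloamperes = 0.0774 × 10^3 amperes = 77.4
  0.686 kiloamperes = 0.686 × 10^3 amperes = 686
Sum: 54.2 + 77.4 + 686 = 817.6

817.6 amperes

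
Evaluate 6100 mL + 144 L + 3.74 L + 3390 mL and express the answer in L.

157.23 L

In L:
  6100 mL = 6100e-3 L = 6.1
  144 L → 144
  3.74 L → 3.74
  3390 mL = 3390e-3 L = 3.39
Sum: 6.1 + 144 + 3.74 + 3.39 = 157.23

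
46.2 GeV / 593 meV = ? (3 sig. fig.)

77900000000

(46.2 × 10^9) / (593 × 10^-3) = 0.07791 × 10^12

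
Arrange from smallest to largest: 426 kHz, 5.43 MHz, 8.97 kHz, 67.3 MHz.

8.97 kHz < 426 kHz < 5.43 MHz < 67.3 MHz

426 kHz = 426000 Hz
5.43 MHz = 5430000 Hz
8.97 kHz = 8970 Hz
67.3 MHz = 67300000 Hz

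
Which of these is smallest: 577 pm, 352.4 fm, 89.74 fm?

89.74 fm

577 pm = 0.000000000577 m
352.4 fm = 0.0000000000003524 m
89.74 fm = 0.00000000000008974 m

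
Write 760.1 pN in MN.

0.0000000000000007601 MN

pico = 1e-12, mega = 1e6; factor is 1e-18.
760.1 × 1e-18 = 0.0000000000000007601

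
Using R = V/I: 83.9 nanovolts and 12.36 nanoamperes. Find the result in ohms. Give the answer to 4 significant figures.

(83.9e-9) / (12.36e-9) = 6.78803 Ω

6.788 ohms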